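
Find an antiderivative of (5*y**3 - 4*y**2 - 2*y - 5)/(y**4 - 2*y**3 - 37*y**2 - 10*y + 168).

Factor the denominator: (y - 7)*(y - 2)*(y + 3)*(y + 4).
Partial-fraction decomposition: 127/(22*(y + 4)) - 17/(5*(y + 3)) - 1/(10*(y - 2)) + 30/(11*(y - 7)).
Integrate each term: A/(y−a) contributes A·log|y−a|.

30*log(y - 7)/11 - log(y - 2)/10 - 17*log(y + 3)/5 + 127*log(y + 4)/22 + C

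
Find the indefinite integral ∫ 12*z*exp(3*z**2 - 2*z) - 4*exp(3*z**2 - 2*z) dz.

2*exp(3*z**2 - 2*z) + C

Let u = 3*z**2 - 2*z, so du = (6*z - 2) dz.
Rewriting, the integral becomes 2·∫ e^u du = 2·e^u.
Substituting back, u = 3*z**2 - 2*z.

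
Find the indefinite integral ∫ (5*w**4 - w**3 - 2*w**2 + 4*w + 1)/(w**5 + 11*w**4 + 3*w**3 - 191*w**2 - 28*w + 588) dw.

373*log(w - 3)/500 - 73*log(w - 2)/324 + 73*log(w + 2)/500 + 175499*log(w + 7)/40500 + 12223/(450*w + 3150) + C

Factor the denominator: (w - 3)*(w - 2)*(w + 2)*(w + 7)**2.
Partial-fraction decomposition: 175499/(40500*(w + 7)) - 12223/(450*(w + 7)**2) + 73/(500*(w + 2)) - 73/(324*(w - 2)) + 373/(500*(w - 3)).
Integrate each term; A/(w−a) gives A·log|w−a|; A/(w−a)² gives −A/(w−a).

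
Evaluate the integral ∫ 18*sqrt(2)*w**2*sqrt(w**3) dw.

Let u = 2*w**3, so du = (6*w**2) dw.
Rewriting, the integral becomes 3·∫ √u du = 3·(2/3)u^(3/2).
Substituting back, u = 2*w**3.

4*sqrt(2)*(w**3)**(3/2) + C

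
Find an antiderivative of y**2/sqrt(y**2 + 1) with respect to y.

y*sqrt(y**2 + 1)/2 - log(y + sqrt(y**2 + 1))/2 + C

Substitute y = tan(θ), so dy = sec(θ)^2 dθ and the radical becomes sqrt(y**2 + 1) = sec(θ) by the Pythagorean identity.
Integrate the resulting trig expression in θ, then back-substitute tan(θ) = y, sec(θ) = sqrt(y**2 + 1) (absorbing any constant into C).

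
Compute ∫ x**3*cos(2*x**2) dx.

Let u = x², du = 2x dx; rewrite as (1/2)∫ u^1·cos(2u) du.
Now integrate by parts 1 time.

x**2*sin(2*x**2)/4 + cos(2*x**2)/8 + C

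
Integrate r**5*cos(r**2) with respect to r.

r**4*sin(r**2)/2 + r**2*cos(r**2) - sin(r**2) + C

Let u = r², du = 2r dr; rewrite as (1/2)∫ u^2·cos(1u) du.
Now integrate by parts 2 times.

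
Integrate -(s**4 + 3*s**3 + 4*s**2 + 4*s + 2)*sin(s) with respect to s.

Use integration by parts with u = s**4 + 3*s**3 + 4*s**2 + 4*s + 2, dv = -sin(s) ds, so v = cos(s).
Apply parts 4 times (tabular method): alternate signs, differentiate u down to 0, integrate dv up.

s**4*cos(s) - 4*s**3*sin(s) + 3*s**3*cos(s) - 9*s**2*sin(s) - 8*s**2*cos(s) + 16*s*sin(s) - 14*s*cos(s) + 14*sin(s) + 18*cos(s) + C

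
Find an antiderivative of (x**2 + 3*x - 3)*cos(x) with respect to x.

x**2*sin(x) + 3*x*sin(x) + 2*x*cos(x) - 5*sin(x) + 3*cos(x) + C

Use integration by parts with u = x**2 + 3*x - 3, dv = cos(x) dx, so v = sin(x).
Apply parts 2 times (tabular method): alternate signs, differentiate u down to 0, integrate dv up.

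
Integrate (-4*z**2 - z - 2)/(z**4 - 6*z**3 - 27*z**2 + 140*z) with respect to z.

Factor the denominator: z*(z - 7)*(z - 4)*(z + 5).
Partial-fraction decomposition: 97/(540*(z + 5)) + 35/(54*(z - 4)) - 205/(252*(z - 7)) - 1/(70*z).
Integrate each term: A/(z−a) contributes A·log|z−a|.

-log(z)/70 - 205*log(z - 7)/252 + 35*log(z - 4)/54 + 97*log(z + 5)/540 + C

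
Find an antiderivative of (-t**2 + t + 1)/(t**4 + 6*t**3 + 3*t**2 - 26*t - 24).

Factor the denominator: (t - 2)*(t + 1)*(t + 3)*(t + 4).
Partial-fraction decomposition: 19/(18*(t + 4)) - 11/(10*(t + 3)) + 1/(18*(t + 1)) - 1/(90*(t - 2)).
Integrate each term: A/(t−a) contributes A·log|t−a|.

-log(t - 2)/90 + log(t + 1)/18 - 11*log(t + 3)/10 + 19*log(t + 4)/18 + C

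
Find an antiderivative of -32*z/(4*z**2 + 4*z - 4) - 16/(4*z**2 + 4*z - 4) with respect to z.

Let u = 4*z**2 + 4*z - 4, so du = (8*z + 4) dz.
Rewriting, the integral becomes -4·∫ 1/u du = -4·log(u).
Substituting back, u = 4*z**2 + 4*z - 4.

-4*log(4*z**2 + 4*z - 4) + C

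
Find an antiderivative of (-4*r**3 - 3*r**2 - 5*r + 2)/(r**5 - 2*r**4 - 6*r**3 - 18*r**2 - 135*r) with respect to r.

-2*log(r)/135 - 299*log(r - 5)/680 + 49*log(r + 3)/216 + 209*log(r**2 + 9)/1836 - 343*atan(r/3)/918 + C

Factor the denominator: r*(r - 5)*(r + 3)*(r**2 + 9).
Partial-fraction decomposition: (209*r - 1029)/(918*(r**2 + 9)) + 49/(216*(r + 3)) - 299/(680*(r - 5)) - 2/(135*r).
Integrate each term; A/(r−a) gives A·log|r−a|; the (Br+D)/(r²+p²) term gives a log and an atan.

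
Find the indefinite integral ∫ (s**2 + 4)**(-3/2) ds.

s/(4*sqrt(s**2 + 4)) + C

Substitute s = 2·tan(θ), so ds = 2·sec(θ)^2 dθ and the radical becomes sqrt(s**2 + 4) = 2·sec(θ) by the Pythagorean identity.
Integrate the resulting trig expression in θ, then back-substitute tan(θ) = s/2, sec(θ) = sqrt(s**2 + 4)/2 (absorbing any constant into C).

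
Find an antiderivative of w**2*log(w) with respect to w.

Use integration by parts with u = log(w), dv = w**2 dw.
Then du = 1/w dw and v = w**3/3.

w**3*log(w)/3 - w**3/9 + C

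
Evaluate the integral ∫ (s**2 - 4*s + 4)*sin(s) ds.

Use integration by parts with u = s**2 - 4*s + 4, dv = sin(s) ds, so v = -cos(s).
Apply parts 2 times (tabular method): alternate signs, differentiate u down to 0, integrate dv up.

-s**2*cos(s) + 2*s*sin(s) + 4*s*cos(s) - 4*sin(s) - 2*cos(s) + C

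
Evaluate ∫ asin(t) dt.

Use integration by parts with u = arcsin(t), dv = dt.
Then du = 1/sqrt(-t**2 + 1) dt.

t*asin(t) + sqrt(-t**2 + 1) + C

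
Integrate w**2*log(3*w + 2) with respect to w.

w**3*log(3*w + 2)/3 - w**3/9 + w**2/9 - 4*w/27 + 8*log(3*w + 2)/81 + C

Use integration by parts with u = log(3*w + 2), dv = w**2 dw.
Then du = 3/(3*w + 2) dw and v = w**3/3.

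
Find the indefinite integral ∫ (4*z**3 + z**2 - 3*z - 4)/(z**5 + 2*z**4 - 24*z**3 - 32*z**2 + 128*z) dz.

Factor the denominator: z*(z - 4)*(z - 2)*(z + 4)**2.
Partial-fraction decomposition: -83/(288*(z + 4)) + 29/(24*(z + 4)**2) - 13/(72*(z - 2)) + 1/(2*(z - 4)) - 1/(32*z).
Integrate each term; A/(z−a) gives A·log|z−a|; A/(z−a)² gives −A/(z−a).

-log(z)/32 + log(z - 4)/2 - 13*log(z - 2)/72 - 83*log(z + 4)/288 - 29/(24*z + 96) + C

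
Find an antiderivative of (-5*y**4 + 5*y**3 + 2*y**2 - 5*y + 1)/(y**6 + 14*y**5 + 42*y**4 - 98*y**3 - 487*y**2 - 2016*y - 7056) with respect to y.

-947*log(y - 4)/24200 + 1547*log(y + 4)/1800 - 708724*log(y + 7)/915849 - 977*log(y**2 + 9)/42050 + 1159*atan(y/3)/12615 + 6793/(957*y + 6699) + C

Factor the denominator: (y - 4)*(y + 4)*(y + 7)**2*(y**2 + 9).
Partial-fraction decomposition: -(977*y - 5795)/(21025*(y**2 + 9)) - 708724/(915849*(y + 7)) - 6793/(957*(y + 7)**2) + 1547/(1800*(y + 4)) - 947/(24200*(y - 4)).
Integrate each term; A/(y−a) gives A·log|y−a|; the (By+D)/(y²+p²) term gives a log and an atan.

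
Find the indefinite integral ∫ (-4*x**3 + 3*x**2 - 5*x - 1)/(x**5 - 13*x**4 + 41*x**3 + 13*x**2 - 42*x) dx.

log(x)/42 - 1261*log(x - 7)/336 + 787*log(x - 6)/210 - 7*log(x - 1)/60 + 11*log(x + 1)/112 + C

Factor the denominator: x*(x - 7)*(x - 6)*(x - 1)*(x + 1).
Partial-fraction decomposition: 11/(112*(x + 1)) - 7/(60*(x - 1)) + 787/(210*(x - 6)) - 1261/(336*(x - 7)) + 1/(42*x).
Integrate each term: A/(x−a) contributes A·log|x−a|.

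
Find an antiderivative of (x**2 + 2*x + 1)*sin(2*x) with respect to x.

Use integration by parts with u = x**2 + 2*x + 1, dv = sin(2*x) dx, so v = -cos(2*x)/2.
Apply parts 2 times (tabular method): alternate signs, differentiate u down to 0, integrate dv up.

-x**2*cos(2*x)/2 + x*sin(2*x)/2 - x*cos(2*x) + sin(2*x)/2 - cos(2*x)/4 + C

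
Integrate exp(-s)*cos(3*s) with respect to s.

3*exp(-s)*sin(3*s)/10 - exp(-s)*cos(3*s)/10 + C

Let I denote the integral. Integrate by parts with u = cos(3*s), dv = exp(-s) ds, so v = -exp(-s): I = -exp(-s)*cos(3*s) − 3·∫ exp(-s)*sin(3*s) ds.
Apply parts again with u = sin(3*s), dv = exp(-s) ds: ∫ exp(-s)*sin(3*s) ds = -exp(-s)*sin(3*s) + 3·I. Substituting back brings back I: I = 3*exp(-s)*sin(3*s) - exp(-s)*cos(3*s) − 9·I.
Solving for I: (1 + 9)·I equals the remaining terms, so I = (1/10)·(3*exp(-s)*sin(3*s) - exp(-s)*cos(3*s)).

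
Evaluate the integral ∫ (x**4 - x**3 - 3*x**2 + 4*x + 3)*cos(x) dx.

x**4*sin(x) - x**3*sin(x) + 4*x**3*cos(x) - 15*x**2*sin(x) - 3*x**2*cos(x) + 10*x*sin(x) - 30*x*cos(x) + 33*sin(x) + 10*cos(x) + C

Use integration by parts with u = x**4 - x**3 - 3*x**2 + 4*x + 3, dv = cos(x) dx, so v = sin(x).
Apply parts 4 times (tabular method): alternate signs, differentiate u down to 0, integrate dv up.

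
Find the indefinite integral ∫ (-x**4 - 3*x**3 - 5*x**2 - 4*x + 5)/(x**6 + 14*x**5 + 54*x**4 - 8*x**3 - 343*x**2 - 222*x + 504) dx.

Factor the denominator: (x - 2)*(x - 1)*(x + 3)**2*(x + 4)*(x + 7).
Partial-fraction decomposition: 11/(24*(x + 7)) - 41/(30*(x + 4)) + 377/(400*(x + 3)) - 7/(20*(x + 3)**2) + 1/(80*(x - 1)) - 7/(150*(x - 2)).
Integrate each term; A/(x−a) gives A·log|x−a|; A/(x−a)² gives −A/(x−a).

-7*log(x - 2)/150 + log(x - 1)/80 + 377*log(x + 3)/400 - 41*log(x + 4)/30 + 11*log(x + 7)/24 + 7/(20*x + 60) + C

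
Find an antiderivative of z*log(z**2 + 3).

Let u = z**2 + 3, so du = (2*z) dz.
The integral becomes (1/2)·∫ log(u) du; integrate by parts with u′=log(u), dv′=du.

z**2*log(z**2 + 3)/2 - z**2/2 + 3*log(z**2 + 3)/2 + C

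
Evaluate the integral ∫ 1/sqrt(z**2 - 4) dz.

Substitute z = 2·sec(θ), so dz = 2·sec(θ)*tan(θ) dθ and the radical becomes sqrt(z**2 - 4) = 2·tan(θ) by the Pythagorean identity.
Integrate the resulting trig expression in θ, then back-substitute sec(θ) = z/2, tan(θ) = sqrt(z**2 - 4)/2 (absorbing any constant into C).

log(z + sqrt(z**2 - 4)) + C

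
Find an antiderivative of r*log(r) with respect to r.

Use integration by parts with u = log(r), dv = r dr.
Then du = 1/r dr and v = r**2/2.

r**2*log(r)/2 - r**2/4 + C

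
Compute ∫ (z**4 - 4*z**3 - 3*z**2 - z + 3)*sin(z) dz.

Use integration by parts with u = z**4 - 4*z**3 - 3*z**2 - z + 3, dv = sin(z) dz, so v = -cos(z).
Apply parts 4 times (tabular method): alternate signs, differentiate u down to 0, integrate dv up.

-z**4*cos(z) + 4*z**3*sin(z) + 4*z**3*cos(z) - 12*z**2*sin(z) + 15*z**2*cos(z) - 30*z*sin(z) - 23*z*cos(z) + 23*sin(z) - 33*cos(z) + C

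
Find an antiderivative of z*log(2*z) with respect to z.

Use integration by parts with u = log(2*z), dv = z dz.
Then du = 1/z dz and v = z**2/2.

z**2*(log(z) + log(2))/2 - z**2/4 + C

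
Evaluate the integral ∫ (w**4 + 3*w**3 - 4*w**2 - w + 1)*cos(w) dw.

w**4*sin(w) + 3*w**3*sin(w) + 4*w**3*cos(w) - 16*w**2*sin(w) + 9*w**2*cos(w) - 19*w*sin(w) - 32*w*cos(w) + 33*sin(w) - 19*cos(w) + C

Use integration by parts with u = w**4 + 3*w**3 - 4*w**2 - w + 1, dv = cos(w) dw, so v = sin(w).
Apply parts 4 times (tabular method): alternate signs, differentiate u down to 0, integrate dv up.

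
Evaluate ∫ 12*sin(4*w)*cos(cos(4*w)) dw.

-3*sin(cos(4*w)) + C

Let u = cos(4*w), so du = (-4*sin(4*w)) dw.
Rewriting, the integral becomes -3·∫ cos(u) du = -3·sin(u).
Substituting back, u = cos(4*w).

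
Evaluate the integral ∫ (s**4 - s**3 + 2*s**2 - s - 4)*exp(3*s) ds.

Use integration by parts with u = s**4 - s**3 + 2*s**2 - s - 4, dv = exp(3*s) ds, so v = exp(3*s)/3.
Apply parts 4 times (tabular method): alternate signs, differentiate u down to 0, integrate dv up.

(27*s**4 - 63*s**3 + 117*s**2 - 105*s - 73)*exp(3*s)/81 + C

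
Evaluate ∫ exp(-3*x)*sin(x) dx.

Let I denote the integral. Integrate by parts with u = sin(x), dv = exp(-3*x) dx, so v = -exp(-3*x)/3: I = -exp(-3*x)*sin(x)/3 + (1/3)·∫ exp(-3*x)*cos(x) dx.
Apply parts again with u = cos(x), dv = exp(-3*x) dx: ∫ exp(-3*x)*cos(x) dx = -exp(-3*x)*cos(x)/3 − (1/3)·I. Substituting back brings back I: I = -exp(-3*x)*sin(x)/3 - exp(-3*x)*cos(x)/9 − (1/9)·I.
Solving for I: (1 + 1/9)·I equals the remaining terms, so I = (9/10)·(-exp(-3*x)*sin(x)/3 - exp(-3*x)*cos(x)/9).

-3*exp(-3*x)*sin(x)/10 - exp(-3*x)*cos(x)/10 + C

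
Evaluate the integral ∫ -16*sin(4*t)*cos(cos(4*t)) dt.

4*sin(cos(4*t)) + C

Let u = cos(4*t), so du = (-4*sin(4*t)) dt.
Rewriting, the integral becomes 4·∫ cos(u) du = 4·sin(u).
Substituting back, u = cos(4*t).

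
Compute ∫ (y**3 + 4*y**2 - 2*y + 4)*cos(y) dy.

Use integration by parts with u = y**3 + 4*y**2 - 2*y + 4, dv = cos(y) dy, so v = sin(y).
Apply parts 3 times (tabular method): alternate signs, differentiate u down to 0, integrate dv up.

y**3*sin(y) + 4*y**2*sin(y) + 3*y**2*cos(y) - 8*y*sin(y) + 8*y*cos(y) - 4*sin(y) - 8*cos(y) + C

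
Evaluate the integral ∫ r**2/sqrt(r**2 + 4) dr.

r*sqrt(r**2 + 4)/2 - 2*log(r + sqrt(r**2 + 4)) + C

Substitute r = 2·tan(θ), so dr = 2·sec(θ)^2 dθ and the radical becomes sqrt(r**2 + 4) = 2·sec(θ) by the Pythagorean identity.
Integrate the resulting trig expression in θ, then back-substitute tan(θ) = r/2, sec(θ) = sqrt(r**2 + 4)/2 (absorbing any constant into C).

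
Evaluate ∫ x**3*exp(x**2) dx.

Let u = x², du = 2x dx; rewrite as (1/2)∫ u^1·exp(1u) du.
Now integrate by parts 1 time.

(x**2 - 1)*exp(x**2)/2 + C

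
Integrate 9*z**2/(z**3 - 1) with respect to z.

Let u = z**3 - 1, so du = (3*z**2) dz.
Rewriting, the integral becomes 3·∫ 1/u du = 3·log(u).
Substituting back, u = z**3 - 1.

3*log(z**3 - 1) + C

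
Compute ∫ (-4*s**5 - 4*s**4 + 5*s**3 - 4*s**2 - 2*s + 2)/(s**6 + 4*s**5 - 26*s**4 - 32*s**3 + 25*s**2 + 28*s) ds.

Factor the denominator: s*(s - 4)*(s - 1)*(s + 1)**2*(s + 7).
Partial-fraction decomposition: -55729/(22176*(s + 7)) - 7/(45*(s + 1)) + 1/(12*(s + 1)**2) + 7/(96*(s - 1)) - 487/(330*(s - 4)) + 1/(14*s).
Integrate each term; A/(s−a) gives A·log|s−a|; A/(s−a)² gives −A/(s−a).

log(s)/14 - 487*log(s - 4)/330 + 7*log(s - 1)/96 - 7*log(s + 1)/45 - 55729*log(s + 7)/22176 - 1/(12*s + 12) + C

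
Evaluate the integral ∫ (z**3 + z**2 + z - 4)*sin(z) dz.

Use integration by parts with u = z**3 + z**2 + z - 4, dv = sin(z) dz, so v = -cos(z).
Apply parts 3 times (tabular method): alternate signs, differentiate u down to 0, integrate dv up.

-z**3*cos(z) + 3*z**2*sin(z) - z**2*cos(z) + 2*z*sin(z) + 5*z*cos(z) - 5*sin(z) + 6*cos(z) + C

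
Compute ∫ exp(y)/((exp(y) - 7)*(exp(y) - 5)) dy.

Let u = e^y, du = e^y dy.
The integral becomes ∫ du/((u-7)(u-5)); decompose into partial fractions.

log(exp(y) - 7)/2 - log(exp(y) - 5)/2 + C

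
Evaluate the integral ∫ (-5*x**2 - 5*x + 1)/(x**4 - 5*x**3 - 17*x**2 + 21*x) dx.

Factor the denominator: x*(x - 7)*(x - 1)*(x + 3).
Partial-fraction decomposition: 29/(120*(x + 3)) + 3/(8*(x - 1)) - 93/(140*(x - 7)) + 1/(21*x).
Integrate each term: A/(x−a) contributes A·log|x−a|.

log(x)/21 - 93*log(x - 7)/140 + 3*log(x - 1)/8 + 29*log(x + 3)/120 + C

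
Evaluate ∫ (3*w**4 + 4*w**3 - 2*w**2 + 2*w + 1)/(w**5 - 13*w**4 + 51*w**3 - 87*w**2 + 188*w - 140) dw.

Factor the denominator: (w - 7)*(w - 5)*(w - 1)*(w**2 + 4).
Partial-fraction decomposition: -(2689*w + 1439)/(7685*(w**2 + 4)) + 1/(15*(w - 1)) - 292/(29*(w - 5)) + 2123/(159*(w - 7)).
Integrate each term; A/(w−a) gives A·log|w−a|; the (Bw+D)/(w²+p²) term gives a log and an atan.

2123*log(w - 7)/159 - 292*log(w - 5)/29 + log(w - 1)/15 - 2689*log(w**2 + 4)/15370 - 1439*atan(w/2)/15370 + C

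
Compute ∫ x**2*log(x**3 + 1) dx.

x**3*log(x**3 + 1)/3 - x**3/3 + log(x**3 + 1)/3 + C

Let u = x**3 + 1, so du = (3*x**2) dx.
The integral becomes (1/3)·∫ log(u) du; integrate by parts with u′=log(u), dv′=du.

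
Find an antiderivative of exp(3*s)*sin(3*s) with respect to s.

exp(3*s)*sin(3*s)/6 - exp(3*s)*cos(3*s)/6 + C

Let I denote the integral. Integrate by parts with u = sin(3*s), dv = exp(3*s) ds, so v = exp(3*s)/3: I = exp(3*s)*sin(3*s)/3 − ∫ exp(3*s)*cos(3*s) ds.
Apply parts again with u = cos(3*s), dv = exp(3*s) ds: ∫ exp(3*s)*cos(3*s) ds = exp(3*s)*cos(3*s)/3 + I. Substituting back brings back I: I = exp(3*s)*sin(3*s)/3 - exp(3*s)*cos(3*s)/3 − I.
Solving for I: (1 + 1)·I equals the remaining terms, so I = (1/2)·(exp(3*s)*sin(3*s)/3 - exp(3*s)*cos(3*s)/3).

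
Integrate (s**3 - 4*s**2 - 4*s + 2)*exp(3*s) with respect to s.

Use integration by parts with u = s**3 - 4*s**2 - 4*s + 2, dv = exp(3*s) ds, so v = exp(3*s)/3.
Apply parts 3 times (tabular method): alternate signs, differentiate u down to 0, integrate dv up.

(9*s**3 - 45*s**2 - 6*s + 20)*exp(3*s)/27 + C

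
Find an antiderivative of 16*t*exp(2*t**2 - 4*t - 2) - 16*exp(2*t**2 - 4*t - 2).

4*exp(2*t**2 - 4*t - 2) + C

Let u = 2*t**2 - 4*t - 2, so du = (4*t - 4) dt.
Rewriting, the integral becomes 4·∫ e^u du = 4·e^u.
Substituting back, u = 2*t**2 - 4*t - 2.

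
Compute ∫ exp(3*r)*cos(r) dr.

Let I denote the integral. Integrate by parts with u = cos(r), dv = exp(3*r) dr, so v = exp(3*r)/3: I = exp(3*r)*cos(r)/3 + (1/3)·∫ exp(3*r)*sin(r) dr.
Apply parts again with u = sin(r), dv = exp(3*r) dr: ∫ exp(3*r)*sin(r) dr = exp(3*r)*sin(r)/3 − (1/3)·I. Substituting back brings back I: I = exp(3*r)*sin(r)/9 + exp(3*r)*cos(r)/3 − (1/9)·I.
Solving for I: (1 + 1/9)·I equals the remaining terms, so I = (9/10)·(exp(3*r)*sin(r)/9 + exp(3*r)*cos(r)/3).

exp(3*r)*sin(r)/10 + 3*exp(3*r)*cos(r)/10 + C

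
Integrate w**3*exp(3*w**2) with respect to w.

(3*w**2 - 1)*exp(3*w**2)/18 + C

Let u = w², du = 2w dw; rewrite as (1/2)∫ u^1·exp(3u) du.
Now integrate by parts 1 time.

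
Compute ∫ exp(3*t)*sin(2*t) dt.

Let I denote the integral. Integrate by parts with u = sin(2*t), dv = exp(3*t) dt, so v = exp(3*t)/3: I = exp(3*t)*sin(2*t)/3 − (2/3)·∫ exp(3*t)*cos(2*t) dt.
Apply parts again with u = cos(2*t), dv = exp(3*t) dt: ∫ exp(3*t)*cos(2*t) dt = exp(3*t)*cos(2*t)/3 + (2/3)·I. Substituting back brings back I: I = exp(3*t)*sin(2*t)/3 - 2*exp(3*t)*cos(2*t)/9 − (4/9)·I.
Solving for I: (1 + 4/9)·I equals the remaining terms, so I = (9/13)·(exp(3*t)*sin(2*t)/3 - 2*exp(3*t)*cos(2*t)/9).

3*exp(3*t)*sin(2*t)/13 - 2*exp(3*t)*cos(2*t)/13 + C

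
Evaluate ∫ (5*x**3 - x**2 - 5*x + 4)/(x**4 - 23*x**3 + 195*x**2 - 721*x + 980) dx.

Factor the denominator: (x - 7)**2*(x - 5)*(x - 4).
Partial-fraction decomposition: -32/(x - 4) + 579/(4*(x - 5)) - 431/(4*(x - 7)) + 545/(2*(x - 7)**2).
Integrate each term; A/(x−a) gives A·log|x−a|; A/(x−a)² gives −A/(x−a).

-431*log(x - 7)/4 + 579*log(x - 5)/4 - 32*log(x - 4) - 545/(2*x - 14) + C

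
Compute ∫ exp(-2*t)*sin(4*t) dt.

-exp(-2*t)*sin(4*t)/10 - exp(-2*t)*cos(4*t)/5 + C

Let I denote the integral. Integrate by parts with u = sin(4*t), dv = exp(-2*t) dt, so v = -exp(-2*t)/2: I = -exp(-2*t)*sin(4*t)/2 + 2·∫ exp(-2*t)*cos(4*t) dt.
Apply parts again with u = cos(4*t), dv = exp(-2*t) dt: ∫ exp(-2*t)*cos(4*t) dt = -exp(-2*t)*cos(4*t)/2 − 2·I. Substituting back brings back I: I = -exp(-2*t)*sin(4*t)/2 - exp(-2*t)*cos(4*t) − 4·I.
Solving for I: (1 + 4)·I equals the remaining terms, so I = (1/5)·(-exp(-2*t)*sin(4*t)/2 - exp(-2*t)*cos(4*t)).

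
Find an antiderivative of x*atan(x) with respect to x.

Use integration by parts with u = arctan(x), dv = x dx.
Then du = 1/(x**2 + 1) dx.

x**2*atan(x)/2 - x/2 + atan(x)/2 + C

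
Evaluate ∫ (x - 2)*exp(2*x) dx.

Use integration by parts with u = x - 2, dv = exp(2*x) dx, so v = exp(2*x)/2.
Apply parts 1 times (tabular method): alternate signs, differentiate u down to 0, integrate dv up.

(2*x - 5)*exp(2*x)/4 + C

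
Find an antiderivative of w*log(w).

Use integration by parts with u = log(w), dv = w dw.
Then du = 1/w dw and v = w**2/2.

w**2*log(w)/2 - w**2/4 + C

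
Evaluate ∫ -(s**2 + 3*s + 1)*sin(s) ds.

Use integration by parts with u = s**2 + 3*s + 1, dv = -sin(s) ds, so v = cos(s).
Apply parts 2 times (tabular method): alternate signs, differentiate u down to 0, integrate dv up.

s**2*cos(s) - 2*s*sin(s) + 3*s*cos(s) - 3*sin(s) - cos(s) + C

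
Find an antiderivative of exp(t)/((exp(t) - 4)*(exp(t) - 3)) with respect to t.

log(exp(t) - 4) - log(exp(t) - 3) + C

Let u = e^t, du = e^t dt.
The integral becomes ∫ du/((u-4)(u-3)); decompose into partial fractions.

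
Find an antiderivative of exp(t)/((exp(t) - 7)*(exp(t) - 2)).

log(exp(t) - 7)/5 - log(exp(t) - 2)/5 + C

Let u = e^t, du = e^t dt.
The integral becomes ∫ du/((u-2)(u-7)); decompose into partial fractions.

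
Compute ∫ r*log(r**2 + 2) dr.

Let u = r**2 + 2, so du = (2*r) dr.
The integral becomes (1/2)·∫ log(u) du; integrate by parts with u′=log(u), dv′=du.

r**2*log(r**2 + 2)/2 - r**2/2 + log(r**2 + 2) + C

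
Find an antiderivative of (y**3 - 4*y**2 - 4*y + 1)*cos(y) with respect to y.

y**3*sin(y) - 4*y**2*sin(y) + 3*y**2*cos(y) - 10*y*sin(y) - 8*y*cos(y) + 9*sin(y) - 10*cos(y) + C

Use integration by parts with u = y**3 - 4*y**2 - 4*y + 1, dv = cos(y) dy, so v = sin(y).
Apply parts 3 times (tabular method): alternate signs, differentiate u down to 0, integrate dv up.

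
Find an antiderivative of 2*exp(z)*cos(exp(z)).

2*sin(exp(z)) + C

Let u = exp(z), so du = (exp(z)) dz.
Rewriting, the integral becomes 2·∫ cos(u) du = 2·sin(u).
Substituting back, u = exp(z).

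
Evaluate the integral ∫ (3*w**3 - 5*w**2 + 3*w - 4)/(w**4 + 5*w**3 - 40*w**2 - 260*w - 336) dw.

89*log(w - 7)/143 + 3*log(w + 2)/4 - 72*log(w + 4)/11 + 425*log(w + 6)/52 + C

Factor the denominator: (w - 7)*(w + 2)*(w + 4)*(w + 6).
Partial-fraction decomposition: 425/(52*(w + 6)) - 72/(11*(w + 4)) + 3/(4*(w + 2)) + 89/(143*(w - 7)).
Integrate each term: A/(w−a) contributes A·log|w−a|.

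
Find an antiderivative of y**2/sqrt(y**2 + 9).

y*sqrt(y**2 + 9)/2 - 9*log(y + sqrt(y**2 + 9))/2 + C

Substitute y = 3·tan(θ), so dy = 3·sec(θ)^2 dθ and the radical becomes sqrt(y**2 + 9) = 3·sec(θ) by the Pythagorean identity.
Integrate the resulting trig expression in θ, then back-substitute tan(θ) = y/3, sec(θ) = sqrt(y**2 + 9)/3 (absorbing any constant into C).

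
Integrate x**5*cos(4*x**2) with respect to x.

Let u = x², du = 2x dx; rewrite as (1/2)∫ u^2·cos(4u) du.
Now integrate by parts 2 times.

x**4*sin(4*x**2)/8 + x**2*cos(4*x**2)/16 - sin(4*x**2)/64 + C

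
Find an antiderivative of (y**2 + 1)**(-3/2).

Substitute y = tan(θ), so dy = sec(θ)^2 dθ and the radical becomes sqrt(y**2 + 1) = sec(θ) by the Pythagorean identity.
Integrate the resulting trig expression in θ, then back-substitute tan(θ) = y, sec(θ) = sqrt(y**2 + 1) (absorbing any constant into C).

y/sqrt(y**2 + 1) + C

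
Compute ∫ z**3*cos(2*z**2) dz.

Let u = z², du = 2z dz; rewrite as (1/2)∫ u^1·cos(2u) du.
Now integrate by parts 1 time.

z**2*sin(2*z**2)/4 + cos(2*z**2)/8 + C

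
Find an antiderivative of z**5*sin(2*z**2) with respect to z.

-z**4*cos(2*z**2)/4 + z**2*sin(2*z**2)/4 + cos(2*z**2)/8 + C

Let u = z², du = 2z dz; rewrite as (1/2)∫ u^2·sin(2u) du.
Now integrate by parts 2 times.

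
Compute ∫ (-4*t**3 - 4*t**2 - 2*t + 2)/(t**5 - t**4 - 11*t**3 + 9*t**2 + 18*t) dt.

log(t)/9 - 37*log(t - 3)/18 + 5*log(t - 2)/3 - log(t + 1)/6 + 4*log(t + 3)/9 + C

Factor the denominator: t*(t - 3)*(t - 2)*(t + 1)*(t + 3).
Partial-fraction decomposition: 4/(9*(t + 3)) - 1/(6*(t + 1)) + 5/(3*(t - 2)) - 37/(18*(t - 3)) + 1/(9*t).
Integrate each term: A/(t−a) contributes A·log|t−a|.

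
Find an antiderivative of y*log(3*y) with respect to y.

y**2*(log(y) + log(3))/2 - y**2/4 + C

Use integration by parts with u = log(3*y), dv = y dy.
Then du = 1/y dy and v = y**2/2.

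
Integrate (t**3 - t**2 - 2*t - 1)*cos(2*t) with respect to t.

t**3*sin(2*t)/2 - t**2*sin(2*t)/2 + 3*t**2*cos(2*t)/4 - 7*t*sin(2*t)/4 - t*cos(2*t)/2 - sin(2*t)/4 - 7*cos(2*t)/8 + C

Use integration by parts with u = t**3 - t**2 - 2*t - 1, dv = cos(2*t) dt, so v = sin(2*t)/2.
Apply parts 3 times (tabular method): alternate signs, differentiate u down to 0, integrate dv up.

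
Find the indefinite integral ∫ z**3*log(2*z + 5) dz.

z**4*log(2*z + 5)/4 - z**4/16 + 5*z**3/24 - 25*z**2/32 + 125*z/32 - 625*log(2*z + 5)/64 + C

Use integration by parts with u = log(2*z + 5), dv = z**3 dz.
Then du = 2/(2*z + 5) dz and v = z**4/4.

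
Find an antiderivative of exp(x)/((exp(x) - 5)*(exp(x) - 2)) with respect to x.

Let u = e^x, du = e^x dx.
The integral becomes ∫ du/((u-2)(u-5)); decompose into partial fractions.

log(exp(x) - 5)/3 - log(exp(x) - 2)/3 + C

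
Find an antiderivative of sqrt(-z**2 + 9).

z*sqrt(-z**2 + 9)/2 + 9*asin(z/3)/2 + C

Substitute z = 3·sin(θ), so dz = 3·cos(θ) dθ and the radical becomes sqrt(-z**2 + 9) = 3·cos(θ) by the Pythagorean identity.
Integrate the resulting trig expression in θ, then back-substitute θ = asin(z/3), sin(θ) = z/3, cos(θ) = sqrt(-z**2 + 9)/3 (absorbing any constant into C).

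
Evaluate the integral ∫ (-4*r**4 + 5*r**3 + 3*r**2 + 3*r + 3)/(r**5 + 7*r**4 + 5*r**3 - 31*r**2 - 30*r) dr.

Factor the denominator: r*(r - 2)*(r + 1)*(r + 3)*(r + 5).
Partial-fraction decomposition: -1531/(140*(r + 5)) + 73/(10*(r + 3)) - 1/(4*(r + 1)) - 1/(70*(r - 2)) - 1/(10*r).
Integrate each term: A/(r−a) contributes A·log|r−a|.

-log(r)/10 - log(r - 2)/70 - log(r + 1)/4 + 73*log(r + 3)/10 - 1531*log(r + 5)/140 + C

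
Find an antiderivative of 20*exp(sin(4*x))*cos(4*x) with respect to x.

5*exp(sin(4*x)) + C

Let u = sin(4*x), so du = (4*cos(4*x)) dx.
Rewriting, the integral becomes 5·∫ e^u du = 5·e^u.
Substituting back, u = sin(4*x).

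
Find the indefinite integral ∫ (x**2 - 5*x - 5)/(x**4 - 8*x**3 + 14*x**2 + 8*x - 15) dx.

Factor the denominator: (x - 5)*(x - 3)*(x - 1)*(x + 1).
Partial-fraction decomposition: -1/(48*(x + 1)) - 9/(16*(x - 1)) + 11/(16*(x - 3)) - 5/(48*(x - 5)).
Integrate each term: A/(x−a) contributes A·log|x−a|.

-5*log(x - 5)/48 + 11*log(x - 3)/16 - 9*log(x - 1)/16 - log(x + 1)/48 + C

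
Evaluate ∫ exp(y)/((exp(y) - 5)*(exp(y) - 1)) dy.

log(exp(y) - 5)/4 - log(exp(y) - 1)/4 + C

Let u = e^y, du = e^y dy.
The integral becomes ∫ du/((u-1)(u-5)); decompose into partial fractions.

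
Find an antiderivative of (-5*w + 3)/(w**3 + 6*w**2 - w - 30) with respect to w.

Factor the denominator: (w - 2)*(w + 3)*(w + 5).
Partial-fraction decomposition: 2/(w + 5) - 9/(5*(w + 3)) - 1/(5*(w - 2)).
Integrate each term: A/(w−a) contributes A·log|w−a|.

-log(w - 2)/5 - 9*log(w + 3)/5 + 2*log(w + 5) + C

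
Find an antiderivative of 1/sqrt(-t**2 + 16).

Substitute t = 4·sin(θ), so dt = 4·cos(θ) dθ and the radical becomes sqrt(-t**2 + 16) = 4·cos(θ) by the Pythagorean identity.
Integrate the resulting trig expression in θ, then back-substitute θ = asin(t/4), sin(θ) = t/4, cos(θ) = sqrt(-t**2 + 16)/4 (absorbing any constant into C).

asin(t/4) + C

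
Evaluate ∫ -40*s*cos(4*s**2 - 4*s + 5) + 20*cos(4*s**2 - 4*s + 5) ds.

-5*sin(4*s**2 - 4*s + 5) + C

Let u = 4*s**2 - 4*s + 5, so du = (8*s - 4) ds.
Rewriting, the integral becomes -5·∫ cos(u) du = -5·sin(u).
Substituting back, u = 4*s**2 - 4*s + 5.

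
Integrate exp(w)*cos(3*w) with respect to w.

3*exp(w)*sin(3*w)/10 + exp(w)*cos(3*w)/10 + C

Let I denote the integral. Integrate by parts with u = cos(3*w), dv = exp(w) dw, so v = exp(w): I = exp(w)*cos(3*w) + 3·∫ exp(w)*sin(3*w) dw.
Apply parts again with u = sin(3*w), dv = exp(w) dw: ∫ exp(w)*sin(3*w) dw = exp(w)*sin(3*w) − 3·I. Substituting back brings back I: I = 3*exp(w)*sin(3*w) + exp(w)*cos(3*w) − 9·I.
Solving for I: (1 + 9)·I equals the remaining terms, so I = (1/10)·(3*exp(w)*sin(3*w) + exp(w)*cos(3*w)).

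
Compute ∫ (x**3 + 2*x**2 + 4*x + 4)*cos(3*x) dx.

Use integration by parts with u = x**3 + 2*x**2 + 4*x + 4, dv = cos(3*x) dx, so v = sin(3*x)/3.
Apply parts 3 times (tabular method): alternate signs, differentiate u down to 0, integrate dv up.

x**3*sin(3*x)/3 + 2*x**2*sin(3*x)/3 + x**2*cos(3*x)/3 + 10*x*sin(3*x)/9 + 4*x*cos(3*x)/9 + 32*sin(3*x)/27 + 10*cos(3*x)/27 + C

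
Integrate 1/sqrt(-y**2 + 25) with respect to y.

Substitute y = 5·sin(θ), so dy = 5·cos(θ) dθ and the radical becomes sqrt(-y**2 + 25) = 5·cos(θ) by the Pythagorean identity.
Integrate the resulting trig expression in θ, then back-substitute θ = asin(y/5), sin(θ) = y/5, cos(θ) = sqrt(-y**2 + 25)/5 (absorbing any constant into C).

asin(y/5) + C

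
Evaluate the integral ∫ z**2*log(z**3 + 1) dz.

Let u = z**3 + 1, so du = (3*z**2) dz.
The integral becomes (1/3)·∫ log(u) du; integrate by parts with u′=log(u), dv′=du.

z**3*log(z**3 + 1)/3 - z**3/3 + log(z**3 + 1)/3 + C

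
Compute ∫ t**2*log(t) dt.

t**3*log(t)/3 - t**3/9 + C

Use integration by parts with u = log(t), dv = t**2 dt.
Then du = 1/t dt and v = t**3/3.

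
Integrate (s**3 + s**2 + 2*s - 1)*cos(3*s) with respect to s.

s**3*sin(3*s)/3 + s**2*sin(3*s)/3 + s**2*cos(3*s)/3 + 4*s*sin(3*s)/9 + 2*s*cos(3*s)/9 - 11*sin(3*s)/27 + 4*cos(3*s)/27 + C

Use integration by parts with u = s**3 + s**2 + 2*s - 1, dv = cos(3*s) ds, so v = sin(3*s)/3.
Apply parts 3 times (tabular method): alternate signs, differentiate u down to 0, integrate dv up.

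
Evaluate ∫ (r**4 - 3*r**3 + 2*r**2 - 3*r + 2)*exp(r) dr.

Use integration by parts with u = r**4 - 3*r**3 + 2*r**2 - 3*r + 2, dv = exp(r) dr, so v = exp(r).
Apply parts 4 times (tabular method): alternate signs, differentiate u down to 0, integrate dv up.

(r**4 - 7*r**3 + 23*r**2 - 49*r + 51)*exp(r) + C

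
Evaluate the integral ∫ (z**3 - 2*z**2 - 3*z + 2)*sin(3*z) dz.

-z**3*cos(3*z)/3 + z**2*sin(3*z)/3 + 2*z**2*cos(3*z)/3 - 4*z*sin(3*z)/9 + 11*z*cos(3*z)/9 - 11*sin(3*z)/27 - 22*cos(3*z)/27 + C

Use integration by parts with u = z**3 - 2*z**2 - 3*z + 2, dv = sin(3*z) dz, so v = -cos(3*z)/3.
Apply parts 3 times (tabular method): alternate signs, differentiate u down to 0, integrate dv up.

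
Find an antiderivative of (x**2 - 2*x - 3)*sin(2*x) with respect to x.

Use integration by parts with u = x**2 - 2*x - 3, dv = sin(2*x) dx, so v = -cos(2*x)/2.
Apply parts 2 times (tabular method): alternate signs, differentiate u down to 0, integrate dv up.

-x**2*cos(2*x)/2 + x*sin(2*x)/2 + x*cos(2*x) - sin(2*x)/2 + 7*cos(2*x)/4 + C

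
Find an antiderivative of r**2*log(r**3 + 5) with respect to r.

Let u = r**3 + 5, so du = (3*r**2) dr.
The integral becomes (1/3)·∫ log(u) du; integrate by parts with u′=log(u), dv′=du.

r**3*log(r**3 + 5)/3 - r**3/3 + 5*log(r**3 + 5)/3 + C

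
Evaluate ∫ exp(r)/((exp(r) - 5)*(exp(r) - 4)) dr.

Let u = e^r, du = e^r dr.
The integral becomes ∫ du/((u-4)(u-5)); decompose into partial fractions.

log(exp(r) - 5) - log(exp(r) - 4) + C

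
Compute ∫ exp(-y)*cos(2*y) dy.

2*exp(-y)*sin(2*y)/5 - exp(-y)*cos(2*y)/5 + C

Let I denote the integral. Integrate by parts with u = cos(2*y), dv = exp(-y) dy, so v = -exp(-y): I = -exp(-y)*cos(2*y) − 2·∫ exp(-y)*sin(2*y) dy.
Apply parts again with u = sin(2*y), dv = exp(-y) dy: ∫ exp(-y)*sin(2*y) dy = -exp(-y)*sin(2*y) + 2·I. Substituting back brings back I: I = 2*exp(-y)*sin(2*y) - exp(-y)*cos(2*y) − 4·I.
Solving for I: (1 + 4)·I equals the remaining terms, so I = (1/5)·(2*exp(-y)*sin(2*y) - exp(-y)*cos(2*y)).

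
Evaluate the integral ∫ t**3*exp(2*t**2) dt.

Let u = t², du = 2t dt; rewrite as (1/2)∫ u^1·exp(2u) du.
Now integrate by parts 1 time.

(2*t**2 - 1)*exp(2*t**2)/8 + C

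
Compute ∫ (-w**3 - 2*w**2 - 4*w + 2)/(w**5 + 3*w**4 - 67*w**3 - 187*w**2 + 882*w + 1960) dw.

Factor the denominator: (w - 7)*(w - 4)*(w + 2)*(w + 5)*(w + 7).
Partial-fraction decomposition: 5/(28*(w + 7)) - 97/(648*(w + 5)) + 1/(81*(w + 2)) + 5/(81*(w - 4)) - 467/(4536*(w - 7)).
Integrate each term: A/(w−a) contributes A·log|w−a|.

-467*log(w - 7)/4536 + 5*log(w - 4)/81 + log(w + 2)/81 - 97*log(w + 5)/648 + 5*log(w + 7)/28 + C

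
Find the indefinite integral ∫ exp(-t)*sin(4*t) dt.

Let I denote the integral. Integrate by parts with u = sin(4*t), dv = exp(-t) dt, so v = -exp(-t): I = -exp(-t)*sin(4*t) + 4·∫ exp(-t)*cos(4*t) dt.
Apply parts again with u = cos(4*t), dv = exp(-t) dt: ∫ exp(-t)*cos(4*t) dt = -exp(-t)*cos(4*t) − 4·I. Substituting back brings back I: I = -exp(-t)*sin(4*t) - 4*exp(-t)*cos(4*t) − 16·I.
Solving for I: (1 + 16)·I equals the remaining terms, so I = (1/17)·(-exp(-t)*sin(4*t) - 4*exp(-t)*cos(4*t)).

-exp(-t)*sin(4*t)/17 - 4*exp(-t)*cos(4*t)/17 + C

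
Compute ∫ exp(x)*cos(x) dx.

exp(x)*sin(x)/2 + exp(x)*cos(x)/2 + C

Let I denote the integral. Integrate by parts with u = cos(x), dv = exp(x) dx, so v = exp(x): I = exp(x)*cos(x) + ∫ exp(x)*sin(x) dx.
Apply parts again with u = sin(x), dv = exp(x) dx: ∫ exp(x)*sin(x) dx = exp(x)*sin(x) − I. Substituting back brings back I: I = exp(x)*sin(x) + exp(x)*cos(x) − I.
Solving for I: (1 + 1)·I equals the remaining terms, so I = (1/2)·(exp(x)*sin(x) + exp(x)*cos(x)).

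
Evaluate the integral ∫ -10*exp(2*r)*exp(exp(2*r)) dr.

Let u = exp(2*r), so du = (2*exp(2*r)) dr.
Rewriting, the integral becomes -5·∫ e^u du = -5·e^u.
Substituting back, u = exp(2*r).

-5*exp(exp(2*r)) + C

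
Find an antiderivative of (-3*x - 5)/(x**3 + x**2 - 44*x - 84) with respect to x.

Factor the denominator: (x - 7)*(x + 2)*(x + 6).
Partial-fraction decomposition: 1/(4*(x + 6)) - 1/(36*(x + 2)) - 2/(9*(x - 7)).
Integrate each term: A/(x−a) contributes A·log|x−a|.

-2*log(x - 7)/9 - log(x + 2)/36 + log(x + 6)/4 + C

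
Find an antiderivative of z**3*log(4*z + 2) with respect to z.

z**4*log(4*z + 2)/4 - z**4/16 + z**3/24 - z**2/32 + z/32 - log(2*z + 1)/64 + C

Use integration by parts with u = log(4*z + 2), dv = z**3 dz.
Then du = 4/(4*z + 2) dz and v = z**4/4.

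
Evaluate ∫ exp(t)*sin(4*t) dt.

Let I denote the integral. Integrate by parts with u = sin(4*t), dv = exp(t) dt, so v = exp(t): I = exp(t)*sin(4*t) − 4·∫ exp(t)*cos(4*t) dt.
Apply parts again with u = cos(4*t), dv = exp(t) dt: ∫ exp(t)*cos(4*t) dt = exp(t)*cos(4*t) + 4·I. Substituting back brings back I: I = exp(t)*sin(4*t) - 4*exp(t)*cos(4*t) − 16·I.
Solving for I: (1 + 16)·I equals the remaining terms, so I = (1/17)·(exp(t)*sin(4*t) - 4*exp(t)*cos(4*t)).

exp(t)*sin(4*t)/17 - 4*exp(t)*cos(4*t)/17 + C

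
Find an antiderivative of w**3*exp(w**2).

Let u = w², du = 2w dw; rewrite as (1/2)∫ u^1·exp(1u) du.
Now integrate by parts 1 time.

(w**2 - 1)*exp(w**2)/2 + C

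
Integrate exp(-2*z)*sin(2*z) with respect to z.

Let I denote the integral. Integrate by parts with u = sin(2*z), dv = exp(-2*z) dz, so v = -exp(-2*z)/2: I = -exp(-2*z)*sin(2*z)/2 + ∫ exp(-2*z)*cos(2*z) dz.
Apply parts again with u = cos(2*z), dv = exp(-2*z) dz: ∫ exp(-2*z)*cos(2*z) dz = -exp(-2*z)*cos(2*z)/2 − I. Substituting back brings back I: I = -exp(-2*z)*sin(2*z)/2 - exp(-2*z)*cos(2*z)/2 − I.
Solving for I: (1 + 1)·I equals the remaining terms, so I = (1/2)·(-exp(-2*z)*sin(2*z)/2 - exp(-2*z)*cos(2*z)/2).

-exp(-2*z)*sin(2*z)/4 - exp(-2*z)*cos(2*z)/4 + C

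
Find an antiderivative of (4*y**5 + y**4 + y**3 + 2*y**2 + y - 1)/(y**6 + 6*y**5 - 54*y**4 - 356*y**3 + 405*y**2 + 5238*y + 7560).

Factor the denominator: (y - 6)*(y - 5)*(y + 3)**2*(y + 4)*(y + 7).
Partial-fraction decomposition: 8135/(936*(y + 7)) - 3877/(270*(y + 4)) + 22001/(2592*(y + 3)) - 113/(36*(y + 3)**2) - 1663/(864*(y - 5)) + 32693/(10530*(y - 6)).
Integrate each term; A/(y−a) gives A·log|y−a|; A/(y−a)² gives −A/(y−a).

32693*log(y - 6)/10530 - 1663*log(y - 5)/864 + 22001*log(y + 3)/2592 - 3877*log(y + 4)/270 + 8135*log(y + 7)/936 + 113/(36*y + 108) + C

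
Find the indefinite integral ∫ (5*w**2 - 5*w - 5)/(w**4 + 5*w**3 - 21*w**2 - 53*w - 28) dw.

Factor the denominator: (w - 4)*(w + 1)**2*(w + 7).
Partial-fraction decomposition: -25/(36*(w + 7)) + 89/(180*(w + 1)) - 1/(6*(w + 1)**2) + 1/(5*(w - 4)).
Integrate each term; A/(w−a) gives A·log|w−a|; A/(w−a)² gives −A/(w−a).

log(w - 4)/5 + 89*log(w + 1)/180 - 25*log(w + 7)/36 + 1/(6*w + 6) + C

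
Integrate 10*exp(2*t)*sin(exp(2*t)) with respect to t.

Let u = exp(2*t), so du = (2*exp(2*t)) dt.
Rewriting, the integral becomes 5·∫ sin(u) du = 5·-cos(u).
Substituting back, u = exp(2*t).

-5*cos(exp(2*t)) + C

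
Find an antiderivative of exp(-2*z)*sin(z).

Let I denote the integral. Integrate by parts with u = sin(z), dv = exp(-2*z) dz, so v = -exp(-2*z)/2: I = -exp(-2*z)*sin(z)/2 + (1/2)·∫ exp(-2*z)*cos(z) dz.
Apply parts again with u = cos(z), dv = exp(-2*z) dz: ∫ exp(-2*z)*cos(z) dz = -exp(-2*z)*cos(z)/2 − (1/2)·I. Substituting back brings back I: I = -exp(-2*z)*sin(z)/2 - exp(-2*z)*cos(z)/4 − (1/4)·I.
Solving for I: (1 + 1/4)·I equals the remaining terms, so I = (4/5)·(-exp(-2*z)*sin(z)/2 - exp(-2*z)*cos(z)/4).

-2*exp(-2*z)*sin(z)/5 - exp(-2*z)*cos(z)/5 + C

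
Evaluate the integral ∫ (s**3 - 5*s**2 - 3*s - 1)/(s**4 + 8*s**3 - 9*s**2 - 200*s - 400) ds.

-8*log(s - 5)/405 - 1829*log(s + 4)/81 + 118*log(s + 5)/5 - 133/(9*s + 36) + C

Factor the denominator: (s - 5)*(s + 4)**2*(s + 5).
Partial-fraction decomposition: 118/(5*(s + 5)) - 1829/(81*(s + 4)) + 133/(9*(s + 4)**2) - 8/(405*(s - 5)).
Integrate each term; A/(s−a) gives A·log|s−a|; A/(s−a)² gives −A/(s−a).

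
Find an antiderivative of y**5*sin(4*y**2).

Let u = y², du = 2y dy; rewrite as (1/2)∫ u^2·sin(4u) du.
Now integrate by parts 2 times.

-y**4*cos(4*y**2)/8 + y**2*sin(4*y**2)/16 + cos(4*y**2)/64 + C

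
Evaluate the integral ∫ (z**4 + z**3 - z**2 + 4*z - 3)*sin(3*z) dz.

Use integration by parts with u = z**4 + z**3 - z**2 + 4*z - 3, dv = sin(3*z) dz, so v = -cos(3*z)/3.
Apply parts 4 times (tabular method): alternate signs, differentiate u down to 0, integrate dv up.

-z**4*cos(3*z)/3 + 4*z**3*sin(3*z)/9 - z**3*cos(3*z)/3 + z**2*sin(3*z)/3 + 7*z**2*cos(3*z)/9 - 14*z*sin(3*z)/27 - 10*z*cos(3*z)/9 + 10*sin(3*z)/27 + 67*cos(3*z)/81 + C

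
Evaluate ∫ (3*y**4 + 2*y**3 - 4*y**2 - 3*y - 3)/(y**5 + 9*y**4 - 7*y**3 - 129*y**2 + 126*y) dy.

-log(y)/42 + 83*log(y - 3)/180 + 5*log(y - 1)/112 - 1109*log(y + 6)/126 + 6339*log(y + 7)/560 + C

Factor the denominator: y*(y - 3)*(y - 1)*(y + 6)*(y + 7).
Partial-fraction decomposition: 6339/(560*(y + 7)) - 1109/(126*(y + 6)) + 5/(112*(y - 1)) + 83/(180*(y - 3)) - 1/(42*y).
Integrate each term: A/(y−a) contributes A·log|y−a|.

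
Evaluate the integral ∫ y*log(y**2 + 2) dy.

Let u = y**2 + 2, so du = (2*y) dy.
The integral becomes (1/2)·∫ log(u) du; integrate by parts with u′=log(u), dv′=du.

y**2*log(y**2 + 2)/2 - y**2/2 + log(y**2 + 2) + C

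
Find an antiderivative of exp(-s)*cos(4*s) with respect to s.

Let I denote the integral. Integrate by parts with u = cos(4*s), dv = exp(-s) ds, so v = -exp(-s): I = -exp(-s)*cos(4*s) − 4·∫ exp(-s)*sin(4*s) ds.
Apply parts again with u = sin(4*s), dv = exp(-s) ds: ∫ exp(-s)*sin(4*s) ds = -exp(-s)*sin(4*s) + 4·I. Substituting back brings back I: I = 4*exp(-s)*sin(4*s) - exp(-s)*cos(4*s) − 16·I.
Solving for I: (1 + 16)·I equals the remaining terms, so I = (1/17)·(4*exp(-s)*sin(4*s) - exp(-s)*cos(4*s)).

4*exp(-s)*sin(4*s)/17 - exp(-s)*cos(4*s)/17 + C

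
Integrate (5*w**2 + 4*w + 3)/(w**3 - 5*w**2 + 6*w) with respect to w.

log(w)/2 + 20*log(w - 3) - 31*log(w - 2)/2 + C

Factor the denominator: w*(w - 3)*(w - 2).
Partial-fraction decomposition: -31/(2*(w - 2)) + 20/(w - 3) + 1/(2*w).
Integrate each term: A/(w−a) contributes A·log|w−a|.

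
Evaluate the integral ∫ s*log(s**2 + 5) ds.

s**2*log(s**2 + 5)/2 - s**2/2 + 5*log(s**2 + 5)/2 + C

Let u = s**2 + 5, so du = (2*s) ds.
The integral becomes (1/2)·∫ log(u) du; integrate by parts with u′=log(u), dv′=du.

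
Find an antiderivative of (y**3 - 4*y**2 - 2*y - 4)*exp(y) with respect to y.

(y**3 - 7*y**2 + 12*y - 16)*exp(y) + C

Use integration by parts with u = y**3 - 4*y**2 - 2*y - 4, dv = exp(y) dy, so v = exp(y).
Apply parts 3 times (tabular method): alternate signs, differentiate u down to 0, integrate dv up.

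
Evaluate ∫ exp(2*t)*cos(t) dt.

exp(2*t)*sin(t)/5 + 2*exp(2*t)*cos(t)/5 + C

Let I denote the integral. Integrate by parts with u = cos(t), dv = exp(2*t) dt, so v = exp(2*t)/2: I = exp(2*t)*cos(t)/2 + (1/2)·∫ exp(2*t)*sin(t) dt.
Apply parts again with u = sin(t), dv = exp(2*t) dt: ∫ exp(2*t)*sin(t) dt = exp(2*t)*sin(t)/2 − (1/2)·I. Substituting back brings back I: I = exp(2*t)*sin(t)/4 + exp(2*t)*cos(t)/2 − (1/4)·I.
Solving for I: (1 + 1/4)·I equals the remaining terms, so I = (4/5)·(exp(2*t)*sin(t)/4 + exp(2*t)*cos(t)/2).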